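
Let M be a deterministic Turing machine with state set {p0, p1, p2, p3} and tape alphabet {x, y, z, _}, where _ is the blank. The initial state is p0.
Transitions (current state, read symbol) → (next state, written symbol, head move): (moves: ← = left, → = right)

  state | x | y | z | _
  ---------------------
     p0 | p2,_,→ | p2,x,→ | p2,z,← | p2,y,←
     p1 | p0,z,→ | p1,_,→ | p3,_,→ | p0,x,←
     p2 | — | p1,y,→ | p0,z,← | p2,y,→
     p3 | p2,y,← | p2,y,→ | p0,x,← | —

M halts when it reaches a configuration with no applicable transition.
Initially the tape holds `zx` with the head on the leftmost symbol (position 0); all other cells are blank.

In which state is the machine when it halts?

p2

state=p0 head=0 tape=__[z]x_   (p0,z)→(p2,z,←)
state=p2 head=-1 tape=_[_]zx_   (p2,_)→(p2,y,→)
state=p2 head=0 tape=_y[z]x_   (p2,z)→(p0,z,←)
state=p0 head=-1 tape=_[y]zx_   (p0,y)→(p2,x,→)
state=p2 head=0 tape=_x[z]x_   (p2,z)→(p0,z,←)
state=p0 head=-1 tape=_[x]zx_   (p0,x)→(p2,_,→)
state=p2 head=0 tape=__[z]x_   (p2,z)→(p0,z,←)
state=p0 head=-1 tape=_[_]zx_   (p0,_)→(p2,y,←)
state=p2 head=-2 tape=[_]yzx_   (p2,_)→(p2,y,→)
state=p2 head=-1 tape=y[y]zx_   (p2,y)→(p1,y,→)
state=p1 head=0 tape=yy[z]x_   (p1,z)→(p3,_,→)
state=p3 head=1 tape=yy_[x]_   (p3,x)→(p2,y,←)
state=p2 head=0 tape=yy[_]y_   (p2,_)→(p2,y,→)
state=p2 head=1 tape=yyy[y]_   (p2,y)→(p1,y,→)
state=p1 head=2 tape=yyyy[_]   (p1,_)→(p0,x,←)
state=p0 head=1 tape=yyy[y]x   (p0,y)→(p2,x,→)
state=p2 head=2 tape=yyyx[x]
No transition is defined for (p2, x); M halts in state p2.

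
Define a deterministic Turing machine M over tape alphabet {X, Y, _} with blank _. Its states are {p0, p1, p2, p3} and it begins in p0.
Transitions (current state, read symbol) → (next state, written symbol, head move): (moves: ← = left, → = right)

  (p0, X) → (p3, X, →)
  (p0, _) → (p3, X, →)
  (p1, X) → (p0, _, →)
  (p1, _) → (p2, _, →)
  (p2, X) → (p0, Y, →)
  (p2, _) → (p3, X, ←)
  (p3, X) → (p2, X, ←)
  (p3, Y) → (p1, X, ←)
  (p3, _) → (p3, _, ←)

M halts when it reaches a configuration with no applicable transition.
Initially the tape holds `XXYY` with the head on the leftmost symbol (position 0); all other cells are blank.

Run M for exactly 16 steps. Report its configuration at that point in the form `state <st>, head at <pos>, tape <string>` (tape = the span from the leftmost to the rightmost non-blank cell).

state p2, head at 0, tape X_XX

p0 | _[X]XYY_   read X → write X, move →, go to p3
p3 | _X[X]YY_   read X → write X, move ←, go to p2
p2 | _[X]XYY_   read X → write Y, move →, go to p0
p0 | _Y[X]YY_   read X → write X, move →, go to p3
p3 | _YX[Y]Y_   read Y → write X, move ←, go to p1
p1 | _Y[X]XY_   read X → write _, move →, go to p0
p0 | _Y_[X]Y_   read X → write X, move →, go to p3
p3 | _Y_X[Y]_   read Y → write X, move ←, go to p1
p1 | _Y_[X]X_   read X → write _, move →, go to p0
p0 | _Y__[X]_   read X → write X, move →, go to p3
p3 | _Y__X[_]   read _ → write _, move ←, go to p3
p3 | _Y__[X]_   read X → write X, move ←, go to p2
p2 | _Y_[_]X_   read _ → write X, move ←, go to p3
p3 | _Y[_]XX_   read _ → write _, move ←, go to p3
p3 | _[Y]_XX_   read Y → write X, move ←, go to p1
p1 | [_]X_XX_   read _ → write _, move →, go to p2
p2 | _[X]_XX_
After 16 steps: state p2, head at 0, tape X_XX.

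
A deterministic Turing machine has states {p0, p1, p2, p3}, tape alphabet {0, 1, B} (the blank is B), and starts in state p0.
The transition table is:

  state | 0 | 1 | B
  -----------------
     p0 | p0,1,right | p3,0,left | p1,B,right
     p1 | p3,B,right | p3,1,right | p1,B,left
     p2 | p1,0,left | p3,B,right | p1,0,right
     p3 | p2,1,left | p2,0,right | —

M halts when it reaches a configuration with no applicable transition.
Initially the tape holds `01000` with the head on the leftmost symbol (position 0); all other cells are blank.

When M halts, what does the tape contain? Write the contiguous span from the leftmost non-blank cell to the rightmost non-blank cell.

0B0B0

state=p0 head=0 tape=[0]1000BB   (p0,0)→(p0,1,right)
state=p0 head=1 tape=1[1]000BB   (p0,1)→(p3,0,left)
state=p3 head=0 tape=[1]0000BB   (p3,1)→(p2,0,right)
state=p2 head=1 tape=0[0]000BB   (p2,0)→(p1,0,left)
state=p1 head=0 tape=[0]0000BB   (p1,0)→(p3,B,right)
state=p3 head=1 tape=B[0]000BB   (p3,0)→(p2,1,left)
state=p2 head=0 tape=[B]1000BB   (p2,B)→(p1,0,right)
state=p1 head=1 tape=0[1]000BB   (p1,1)→(p3,1,right)
state=p3 head=2 tape=01[0]00BB   (p3,0)→(p2,1,left)
state=p2 head=1 tape=0[1]100BB   (p2,1)→(p3,B,right)
state=p3 head=2 tape=0B[1]00BB   (p3,1)→(p2,0,right)
state=p2 head=3 tape=0B0[0]0BB   (p2,0)→(p1,0,left)
state=p1 head=2 tape=0B[0]00BB   (p1,0)→(p3,B,right)
state=p3 head=3 tape=0BB[0]0BB   (p3,0)→(p2,1,left)
state=p2 head=2 tape=0B[B]10BB   (p2,B)→(p1,0,right)
state=p1 head=3 tape=0B0[1]0BB   (p1,1)→(p3,1,right)
state=p3 head=4 tape=0B01[0]BB   (p3,0)→(p2,1,left)
state=p2 head=3 tape=0B0[1]1BB   (p2,1)→(p3,B,right)
state=p3 head=4 tape=0B0B[1]BB   (p3,1)→(p2,0,right)
state=p2 head=5 tape=0B0B0[B]B   (p2,B)→(p1,0,right)
state=p1 head=6 tape=0B0B00[B]   (p1,B)→(p1,B,left)
state=p1 head=5 tape=0B0B0[0]B   (p1,0)→(p3,B,right)
state=p3 head=6 tape=0B0B0B[B]
The non-blank tape span at halt is 0B0B0.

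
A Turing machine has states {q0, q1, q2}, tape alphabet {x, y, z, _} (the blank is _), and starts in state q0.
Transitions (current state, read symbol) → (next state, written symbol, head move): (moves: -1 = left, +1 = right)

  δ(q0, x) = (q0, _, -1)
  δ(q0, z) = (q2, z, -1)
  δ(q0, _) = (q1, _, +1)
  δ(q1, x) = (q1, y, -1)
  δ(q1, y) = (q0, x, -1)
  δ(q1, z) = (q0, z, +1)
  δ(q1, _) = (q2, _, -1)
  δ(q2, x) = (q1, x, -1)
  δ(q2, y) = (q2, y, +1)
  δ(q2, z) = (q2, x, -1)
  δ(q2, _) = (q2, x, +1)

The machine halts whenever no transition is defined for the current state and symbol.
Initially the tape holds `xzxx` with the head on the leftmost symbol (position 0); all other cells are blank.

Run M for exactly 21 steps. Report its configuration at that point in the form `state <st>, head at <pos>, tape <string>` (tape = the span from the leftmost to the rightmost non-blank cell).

state=q0 head=0 tape=____[x]zxx   (q0,x)→(q0,_,-1)
state=q0 head=-1 tape=___[_]_zxx   (q0,_)→(q1,_,+1)
state=q1 head=0 tape=____[_]zxx   (q1,_)→(q2,_,-1)
state=q2 head=-1 tape=___[_]_zxx   (q2,_)→(q2,x,+1)
state=q2 head=0 tape=___x[_]zxx   (q2,_)→(q2,x,+1)
state=q2 head=1 tape=___xx[z]xx   (q2,z)→(q2,x,-1)
state=q2 head=0 tape=___x[x]xxx   (q2,x)→(q1,x,-1)
state=q1 head=-1 tape=___[x]xxxx   (q1,x)→(q1,y,-1)
state=q1 head=-2 tape=__[_]yxxxx   (q1,_)→(q2,_,-1)
state=q2 head=-3 tape=_[_]_yxxxx   (q2,_)→(q2,x,+1)
state=q2 head=-2 tape=_x[_]yxxxx   (q2,_)→(q2,x,+1)
state=q2 head=-1 tape=_xx[y]xxxx   (q2,y)→(q2,y,+1)
state=q2 head=0 tape=_xxy[x]xxx   (q2,x)→(q1,x,-1)
state=q1 head=-1 tape=_xx[y]xxxx   (q1,y)→(q0,x,-1)
state=q0 head=-2 tape=_x[x]xxxxx   (q0,x)→(q0,_,-1)
state=q0 head=-3 tape=_[x]_xxxxx   (q0,x)→(q0,_,-1)
state=q0 head=-4 tape=[_]__xxxxx   (q0,_)→(q1,_,+1)
state=q1 head=-3 tape=_[_]_xxxxx   (q1,_)→(q2,_,-1)
state=q2 head=-4 tape=[_]__xxxxx   (q2,_)→(q2,x,+1)
state=q2 head=-3 tape=x[_]_xxxxx   (q2,_)→(q2,x,+1)
state=q2 head=-2 tape=xx[_]xxxxx   (q2,_)→(q2,x,+1)
state=q2 head=-1 tape=xxx[x]xxxx
After 21 steps: state q2, head at -1, tape xxxxxxxx.

state q2, head at -1, tape xxxxxxxx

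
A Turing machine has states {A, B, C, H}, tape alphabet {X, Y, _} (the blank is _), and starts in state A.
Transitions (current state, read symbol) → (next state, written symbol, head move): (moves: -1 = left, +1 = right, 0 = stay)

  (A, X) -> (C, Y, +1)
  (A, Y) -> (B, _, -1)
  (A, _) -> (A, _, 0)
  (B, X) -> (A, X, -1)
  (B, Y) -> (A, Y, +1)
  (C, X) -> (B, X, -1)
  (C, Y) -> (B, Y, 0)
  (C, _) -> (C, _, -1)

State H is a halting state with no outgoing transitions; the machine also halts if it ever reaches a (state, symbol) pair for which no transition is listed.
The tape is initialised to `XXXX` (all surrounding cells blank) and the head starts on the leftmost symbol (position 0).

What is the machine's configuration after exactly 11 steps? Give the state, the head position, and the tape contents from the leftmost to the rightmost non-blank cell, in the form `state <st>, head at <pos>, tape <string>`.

state=A head=0 tape=[X]XXX_   (A,X)→(C,Y,+1)
state=C head=1 tape=Y[X]XX_   (C,X)→(B,X,-1)
state=B head=0 tape=[Y]XXX_   (B,Y)→(A,Y,+1)
state=A head=1 tape=Y[X]XX_   (A,X)→(C,Y,+1)
state=C head=2 tape=YY[X]X_   (C,X)→(B,X,-1)
state=B head=1 tape=Y[Y]XX_   (B,Y)→(A,Y,+1)
state=A head=2 tape=YY[X]X_   (A,X)→(C,Y,+1)
state=C head=3 tape=YYY[X]_   (C,X)→(B,X,-1)
state=B head=2 tape=YY[Y]X_   (B,Y)→(A,Y,+1)
state=A head=3 tape=YYY[X]_   (A,X)→(C,Y,+1)
state=C head=4 tape=YYYY[_]   (C,_)→(C,_,-1)
state=C head=3 tape=YYY[Y]_
After 11 steps: state C, head at 3, tape YYYY.

state C, head at 3, tape YYYY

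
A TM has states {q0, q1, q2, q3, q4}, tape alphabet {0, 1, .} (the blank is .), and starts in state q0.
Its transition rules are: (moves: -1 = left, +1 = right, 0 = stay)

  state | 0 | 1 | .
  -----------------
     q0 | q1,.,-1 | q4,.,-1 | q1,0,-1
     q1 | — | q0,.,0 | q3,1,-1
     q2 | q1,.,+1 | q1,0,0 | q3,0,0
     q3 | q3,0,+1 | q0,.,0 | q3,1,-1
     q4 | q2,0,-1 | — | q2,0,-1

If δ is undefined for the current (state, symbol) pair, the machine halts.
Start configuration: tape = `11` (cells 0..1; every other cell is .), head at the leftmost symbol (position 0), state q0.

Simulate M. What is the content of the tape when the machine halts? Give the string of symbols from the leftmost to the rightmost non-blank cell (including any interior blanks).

q0 | ..[1]1   read 1 → write ., move -1, go to q4
q4 | .[.].1   read . → write 0, move -1, go to q2
q2 | [.]0.1   read . → write 0, move 0, go to q3
q3 | [0]0.1   read 0 → write 0, move +1, go to q3
q3 | 0[0].1   read 0 → write 0, move +1, go to q3
q3 | 00[.]1   read . → write 1, move -1, go to q3
q3 | 0[0]11   read 0 → write 0, move +1, go to q3
q3 | 00[1]1   read 1 → write ., move 0, go to q0
q0 | 00[.]1   read . → write 0, move -1, go to q1
q1 | 0[0]01
The non-blank tape span at halt is 0001.

0001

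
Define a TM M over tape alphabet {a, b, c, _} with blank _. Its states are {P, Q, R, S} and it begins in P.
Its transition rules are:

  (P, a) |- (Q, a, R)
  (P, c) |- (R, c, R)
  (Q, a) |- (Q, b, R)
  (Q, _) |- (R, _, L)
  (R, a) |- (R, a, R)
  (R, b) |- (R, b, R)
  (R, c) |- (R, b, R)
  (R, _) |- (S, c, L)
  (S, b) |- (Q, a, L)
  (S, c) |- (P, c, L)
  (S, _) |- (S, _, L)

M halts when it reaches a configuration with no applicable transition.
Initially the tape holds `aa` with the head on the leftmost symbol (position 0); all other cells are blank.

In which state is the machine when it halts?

Q

P | [a]a_   read a → write a, move R, go to Q
Q | a[a]_   read a → write b, move R, go to Q
Q | ab[_]   read _ → write _, move L, go to R
R | a[b]_   read b → write b, move R, go to R
R | ab[_]   read _ → write c, move L, go to S
S | a[b]c   read b → write a, move L, go to Q
Q | [a]ac   read a → write b, move R, go to Q
Q | b[a]c   read a → write b, move R, go to Q
Q | bb[c]
No transition is defined for (Q, c); M halts in state Q.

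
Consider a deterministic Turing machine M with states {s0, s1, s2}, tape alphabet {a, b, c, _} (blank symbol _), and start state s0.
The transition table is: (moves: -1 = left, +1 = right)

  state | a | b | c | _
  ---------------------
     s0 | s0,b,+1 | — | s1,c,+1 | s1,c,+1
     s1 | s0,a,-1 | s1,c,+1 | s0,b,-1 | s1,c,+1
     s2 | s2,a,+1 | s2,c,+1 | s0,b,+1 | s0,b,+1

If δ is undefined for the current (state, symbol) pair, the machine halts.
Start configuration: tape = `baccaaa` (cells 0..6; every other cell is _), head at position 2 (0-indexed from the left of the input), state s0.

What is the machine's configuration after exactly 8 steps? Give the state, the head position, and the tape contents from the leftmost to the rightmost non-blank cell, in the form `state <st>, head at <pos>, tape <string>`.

state s1, head at 4, tape baccaaa

s0 | ba[c]caaa   read c → write c, move +1, go to s1
s1 | bac[c]aaa   read c → write b, move -1, go to s0
s0 | ba[c]baaa   read c → write c, move +1, go to s1
s1 | bac[b]aaa   read b → write c, move +1, go to s1
s1 | bacc[a]aa   read a → write a, move -1, go to s0
s0 | bac[c]aaa   read c → write c, move +1, go to s1
s1 | bacc[a]aa   read a → write a, move -1, go to s0
s0 | bac[c]aaa   read c → write c, move +1, go to s1
s1 | bacc[a]aa
After 8 steps: state s1, head at 4, tape baccaaa.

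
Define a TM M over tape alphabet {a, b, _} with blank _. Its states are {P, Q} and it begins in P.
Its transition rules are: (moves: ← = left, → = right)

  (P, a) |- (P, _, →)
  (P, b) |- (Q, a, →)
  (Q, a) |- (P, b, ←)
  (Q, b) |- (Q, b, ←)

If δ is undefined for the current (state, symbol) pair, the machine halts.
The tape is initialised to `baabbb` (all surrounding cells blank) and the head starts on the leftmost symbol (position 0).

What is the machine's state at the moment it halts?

P

P | [b]aabbb   read b → write a, move →, go to Q
Q | a[a]abbb   read a → write b, move ←, go to P
P | [a]babbb   read a → write _, move →, go to P
P | _[b]abbb   read b → write a, move →, go to Q
Q | _a[a]bbb   read a → write b, move ←, go to P
P | _[a]bbbb   read a → write _, move →, go to P
P | __[b]bbb   read b → write a, move →, go to Q
Q | __a[b]bb   read b → write b, move ←, go to Q
Q | __[a]bbb   read a → write b, move ←, go to P
P | _[_]bbbb
No transition is defined for (P, _); M halts in state P.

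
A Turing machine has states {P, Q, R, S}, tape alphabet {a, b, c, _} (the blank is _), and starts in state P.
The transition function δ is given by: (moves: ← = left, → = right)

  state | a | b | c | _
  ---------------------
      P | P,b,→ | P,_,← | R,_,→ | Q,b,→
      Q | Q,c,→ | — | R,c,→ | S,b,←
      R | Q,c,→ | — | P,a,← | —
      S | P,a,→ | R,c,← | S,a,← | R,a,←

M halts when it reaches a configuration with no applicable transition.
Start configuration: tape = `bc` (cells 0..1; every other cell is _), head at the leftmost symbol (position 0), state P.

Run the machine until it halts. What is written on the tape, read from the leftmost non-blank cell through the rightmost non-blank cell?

state=P head=0 tape=__[b]c   (P,b)→(P,_,←)
state=P head=-1 tape=_[_]_c   (P,_)→(Q,b,→)
state=Q head=0 tape=_b[_]c   (Q,_)→(S,b,←)
state=S head=-1 tape=_[b]bc   (S,b)→(R,c,←)
state=R head=-2 tape=[_]cbc
The non-blank tape span at halt is cbc.

cbc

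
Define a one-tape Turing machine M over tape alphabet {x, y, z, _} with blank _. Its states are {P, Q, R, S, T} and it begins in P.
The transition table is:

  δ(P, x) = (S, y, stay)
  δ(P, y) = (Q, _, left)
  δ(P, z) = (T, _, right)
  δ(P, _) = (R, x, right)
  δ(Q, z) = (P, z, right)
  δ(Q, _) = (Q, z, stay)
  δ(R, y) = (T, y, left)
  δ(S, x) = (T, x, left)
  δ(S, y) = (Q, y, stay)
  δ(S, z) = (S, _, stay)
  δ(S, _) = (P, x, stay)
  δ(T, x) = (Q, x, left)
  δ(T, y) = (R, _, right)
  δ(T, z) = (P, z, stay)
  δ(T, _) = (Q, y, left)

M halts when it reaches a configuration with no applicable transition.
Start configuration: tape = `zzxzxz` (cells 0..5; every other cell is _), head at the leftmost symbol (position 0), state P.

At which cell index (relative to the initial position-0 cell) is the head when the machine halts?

state=P head=0 tape=[z]zxzxz   (P,z)→(T,_,right)
state=T head=1 tape=_[z]xzxz   (T,z)→(P,z,stay)
state=P head=1 tape=_[z]xzxz   (P,z)→(T,_,right)
state=T head=2 tape=__[x]zxz   (T,x)→(Q,x,left)
state=Q head=1 tape=_[_]xzxz   (Q,_)→(Q,z,stay)
state=Q head=1 tape=_[z]xzxz   (Q,z)→(P,z,right)
state=P head=2 tape=_z[x]zxz   (P,x)→(S,y,stay)
state=S head=2 tape=_z[y]zxz   (S,y)→(Q,y,stay)
state=Q head=2 tape=_z[y]zxz
At halt the head is at cell 2.

2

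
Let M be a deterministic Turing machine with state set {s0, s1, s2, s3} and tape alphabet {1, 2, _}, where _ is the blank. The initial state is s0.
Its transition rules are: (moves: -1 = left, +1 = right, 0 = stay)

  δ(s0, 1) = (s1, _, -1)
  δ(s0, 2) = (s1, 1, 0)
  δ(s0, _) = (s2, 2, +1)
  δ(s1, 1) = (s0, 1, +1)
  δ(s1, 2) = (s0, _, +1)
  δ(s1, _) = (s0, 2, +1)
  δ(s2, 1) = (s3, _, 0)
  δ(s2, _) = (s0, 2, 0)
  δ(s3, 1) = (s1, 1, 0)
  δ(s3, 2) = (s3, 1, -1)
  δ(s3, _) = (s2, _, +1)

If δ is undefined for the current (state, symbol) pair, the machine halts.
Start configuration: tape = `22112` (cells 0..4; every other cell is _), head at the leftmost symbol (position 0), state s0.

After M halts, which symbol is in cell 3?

state=s0 head=0 tape=[2]2112   (s0,2)→(s1,1,0)
state=s1 head=0 tape=[1]2112   (s1,1)→(s0,1,+1)
state=s0 head=1 tape=1[2]112   (s0,2)→(s1,1,0)
state=s1 head=1 tape=1[1]112   (s1,1)→(s0,1,+1)
state=s0 head=2 tape=11[1]12   (s0,1)→(s1,_,-1)
state=s1 head=1 tape=1[1]_12   (s1,1)→(s0,1,+1)
state=s0 head=2 tape=11[_]12   (s0,_)→(s2,2,+1)
state=s2 head=3 tape=112[1]2   (s2,1)→(s3,_,0)
state=s3 head=3 tape=112[_]2   (s3,_)→(s2,_,+1)
state=s2 head=4 tape=112_[2]
Cell 3 holds _ when M halts.

_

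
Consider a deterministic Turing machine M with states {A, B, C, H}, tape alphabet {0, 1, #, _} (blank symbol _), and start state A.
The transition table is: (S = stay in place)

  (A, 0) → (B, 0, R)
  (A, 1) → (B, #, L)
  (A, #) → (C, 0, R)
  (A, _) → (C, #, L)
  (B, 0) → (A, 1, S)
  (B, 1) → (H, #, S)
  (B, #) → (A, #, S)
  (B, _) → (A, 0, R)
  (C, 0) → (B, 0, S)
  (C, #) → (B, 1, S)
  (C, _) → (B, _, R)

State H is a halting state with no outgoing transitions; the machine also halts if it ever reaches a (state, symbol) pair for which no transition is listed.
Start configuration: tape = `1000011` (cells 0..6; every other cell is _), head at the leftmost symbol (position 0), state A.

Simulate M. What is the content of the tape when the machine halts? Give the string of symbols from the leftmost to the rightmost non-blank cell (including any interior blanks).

00##00011

A | __[1]000011   read 1 → write #, move L, go to B
B | _[_]#000011   read _ → write 0, move R, go to A
A | _0[#]000011   read # → write 0, move R, go to C
C | _00[0]00011   read 0 → write 0, move S, go to B
B | _00[0]00011   read 0 → write 1, move S, go to A
A | _00[1]00011   read 1 → write #, move L, go to B
B | _0[0]#00011   read 0 → write 1, move S, go to A
A | _0[1]#00011   read 1 → write #, move L, go to B
B | _[0]##00011   read 0 → write 1, move S, go to A
A | _[1]##00011   read 1 → write #, move L, go to B
B | [_]###00011   read _ → write 0, move R, go to A
A | 0[#]##00011   read # → write 0, move R, go to C
C | 00[#]#00011   read # → write 1, move S, go to B
B | 00[1]#00011   read 1 → write #, move S, go to H
H | 00[#]#00011
The non-blank tape span at halt is 00##00011.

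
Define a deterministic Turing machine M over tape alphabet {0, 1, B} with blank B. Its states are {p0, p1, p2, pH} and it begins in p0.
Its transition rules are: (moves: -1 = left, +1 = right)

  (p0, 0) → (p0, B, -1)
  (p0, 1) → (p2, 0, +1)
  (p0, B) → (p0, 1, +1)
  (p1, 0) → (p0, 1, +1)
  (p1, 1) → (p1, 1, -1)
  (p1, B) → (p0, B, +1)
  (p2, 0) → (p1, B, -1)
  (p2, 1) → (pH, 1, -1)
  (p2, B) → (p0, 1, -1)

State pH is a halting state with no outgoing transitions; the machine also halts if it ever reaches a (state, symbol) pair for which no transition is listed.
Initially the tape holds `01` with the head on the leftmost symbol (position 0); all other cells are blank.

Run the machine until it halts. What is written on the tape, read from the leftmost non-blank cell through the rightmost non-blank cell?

11011

state=p0 head=0 tape=BB[0]1B   (p0,0)→(p0,B,-1)
state=p0 head=-1 tape=B[B]B1B   (p0,B)→(p0,1,+1)
state=p0 head=0 tape=B1[B]1B   (p0,B)→(p0,1,+1)
state=p0 head=1 tape=B11[1]B   (p0,1)→(p2,0,+1)
state=p2 head=2 tape=B110[B]   (p2,B)→(p0,1,-1)
state=p0 head=1 tape=B11[0]1   (p0,0)→(p0,B,-1)
state=p0 head=0 tape=B1[1]B1   (p0,1)→(p2,0,+1)
state=p2 head=1 tape=B10[B]1   (p2,B)→(p0,1,-1)
state=p0 head=0 tape=B1[0]11   (p0,0)→(p0,B,-1)
state=p0 head=-1 tape=B[1]B11   (p0,1)→(p2,0,+1)
state=p2 head=0 tape=B0[B]11   (p2,B)→(p0,1,-1)
state=p0 head=-1 tape=B[0]111   (p0,0)→(p0,B,-1)
state=p0 head=-2 tape=[B]B111   (p0,B)→(p0,1,+1)
state=p0 head=-1 tape=1[B]111   (p0,B)→(p0,1,+1)
state=p0 head=0 tape=11[1]11   (p0,1)→(p2,0,+1)
state=p2 head=1 tape=110[1]1   (p2,1)→(pH,1,-1)
state=pH head=0 tape=11[0]11
The non-blank tape span at halt is 11011.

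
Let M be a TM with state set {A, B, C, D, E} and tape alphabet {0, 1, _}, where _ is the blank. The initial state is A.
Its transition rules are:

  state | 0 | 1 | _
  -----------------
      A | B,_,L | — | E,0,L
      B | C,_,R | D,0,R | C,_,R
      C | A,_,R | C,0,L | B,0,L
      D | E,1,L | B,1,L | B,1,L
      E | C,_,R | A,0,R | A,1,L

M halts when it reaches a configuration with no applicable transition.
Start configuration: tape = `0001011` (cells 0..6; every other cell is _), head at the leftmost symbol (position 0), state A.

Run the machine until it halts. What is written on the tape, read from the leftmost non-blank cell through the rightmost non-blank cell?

state=A head=0 tape=_[0]001011   (A,0)→(B,_,L)
state=B head=-1 tape=[_]_001011   (B,_)→(C,_,R)
state=C head=0 tape=_[_]001011   (C,_)→(B,0,L)
state=B head=-1 tape=[_]0001011   (B,_)→(C,_,R)
state=C head=0 tape=_[0]001011   (C,0)→(A,_,R)
state=A head=1 tape=__[0]01011   (A,0)→(B,_,L)
state=B head=0 tape=_[_]_01011   (B,_)→(C,_,R)
state=C head=1 tape=__[_]01011   (C,_)→(B,0,L)
state=B head=0 tape=_[_]001011   (B,_)→(C,_,R)
state=C head=1 tape=__[0]01011   (C,0)→(A,_,R)
state=A head=2 tape=___[0]1011   (A,0)→(B,_,L)
state=B head=1 tape=__[_]_1011   (B,_)→(C,_,R)
state=C head=2 tape=___[_]1011   (C,_)→(B,0,L)
state=B head=1 tape=__[_]01011   (B,_)→(C,_,R)
state=C head=2 tape=___[0]1011   (C,0)→(A,_,R)
state=A head=3 tape=____[1]011
The non-blank tape span at halt is 1011.

1011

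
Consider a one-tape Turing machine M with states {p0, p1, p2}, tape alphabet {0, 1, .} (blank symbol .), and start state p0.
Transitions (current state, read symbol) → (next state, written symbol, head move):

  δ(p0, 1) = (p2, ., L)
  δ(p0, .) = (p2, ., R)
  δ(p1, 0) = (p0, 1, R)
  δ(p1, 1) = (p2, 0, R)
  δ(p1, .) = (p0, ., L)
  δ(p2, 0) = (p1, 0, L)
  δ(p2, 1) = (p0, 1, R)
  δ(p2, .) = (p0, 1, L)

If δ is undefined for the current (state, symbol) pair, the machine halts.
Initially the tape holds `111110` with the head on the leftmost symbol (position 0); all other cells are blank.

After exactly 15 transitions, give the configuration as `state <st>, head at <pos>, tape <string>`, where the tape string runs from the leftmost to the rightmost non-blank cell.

p0 | ..[1]11110   read 1 → write ., move L, go to p2
p2 | .[.].11110   read . → write 1, move L, go to p0
p0 | [.]1.11110   read . → write ., move R, go to p2
p2 | .[1].11110   read 1 → write 1, move R, go to p0
p0 | .1[.]11110   read . → write ., move R, go to p2
p2 | .1.[1]1110   read 1 → write 1, move R, go to p0
p0 | .1.1[1]110   read 1 → write ., move L, go to p2
p2 | .1.[1].110   read 1 → write 1, move R, go to p0
p0 | .1.1[.]110   read . → write ., move R, go to p2
p2 | .1.1.[1]10   read 1 → write 1, move R, go to p0
p0 | .1.1.1[1]0   read 1 → write ., move L, go to p2
p2 | .1.1.[1].0   read 1 → write 1, move R, go to p0
p0 | .1.1.1[.]0   read . → write ., move R, go to p2
p2 | .1.1.1.[0]   read 0 → write 0, move L, go to p1
p1 | .1.1.1[.]0   read . → write ., move L, go to p0
p0 | .1.1.[1].0
After 15 steps: state p0, head at 3, tape 1.1.1.0.

state p0, head at 3, tape 1.1.1.0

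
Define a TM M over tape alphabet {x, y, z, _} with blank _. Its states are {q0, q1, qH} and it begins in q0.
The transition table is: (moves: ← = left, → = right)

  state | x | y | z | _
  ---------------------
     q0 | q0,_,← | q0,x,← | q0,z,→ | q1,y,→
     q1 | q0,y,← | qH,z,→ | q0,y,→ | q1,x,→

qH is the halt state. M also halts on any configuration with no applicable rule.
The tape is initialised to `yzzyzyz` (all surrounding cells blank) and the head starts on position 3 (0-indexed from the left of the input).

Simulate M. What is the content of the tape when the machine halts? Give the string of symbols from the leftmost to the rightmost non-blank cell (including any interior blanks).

yzzyzxz

q0 | yzz[y]zyz   read y → write x, move ←, go to q0
q0 | yz[z]xzyz   read z → write z, move →, go to q0
q0 | yzz[x]zyz   read x → write _, move ←, go to q0
q0 | yz[z]_zyz   read z → write z, move →, go to q0
q0 | yzz[_]zyz   read _ → write y, move →, go to q1
q1 | yzzy[z]yz   read z → write y, move →, go to q0
q0 | yzzyy[y]z   read y → write x, move ←, go to q0
q0 | yzzy[y]xz   read y → write x, move ←, go to q0
q0 | yzz[y]xxz   read y → write x, move ←, go to q0
q0 | yz[z]xxxz   read z → write z, move →, go to q0
q0 | yzz[x]xxz   read x → write _, move ←, go to q0
q0 | yz[z]_xxz   read z → write z, move →, go to q0
q0 | yzz[_]xxz   read _ → write y, move →, go to q1
q1 | yzzy[x]xz   read x → write y, move ←, go to q0
q0 | yzz[y]yxz   read y → write x, move ←, go to q0
q0 | yz[z]xyxz   read z → write z, move →, go to q0
q0 | yzz[x]yxz   read x → write _, move ←, go to q0
q0 | yz[z]_yxz   read z → write z, move →, go to q0
q0 | yzz[_]yxz   read _ → write y, move →, go to q1
q1 | yzzy[y]xz   read y → write z, move →, go to qH
qH | yzzyz[x]z
The non-blank tape span at halt is yzzyzxz.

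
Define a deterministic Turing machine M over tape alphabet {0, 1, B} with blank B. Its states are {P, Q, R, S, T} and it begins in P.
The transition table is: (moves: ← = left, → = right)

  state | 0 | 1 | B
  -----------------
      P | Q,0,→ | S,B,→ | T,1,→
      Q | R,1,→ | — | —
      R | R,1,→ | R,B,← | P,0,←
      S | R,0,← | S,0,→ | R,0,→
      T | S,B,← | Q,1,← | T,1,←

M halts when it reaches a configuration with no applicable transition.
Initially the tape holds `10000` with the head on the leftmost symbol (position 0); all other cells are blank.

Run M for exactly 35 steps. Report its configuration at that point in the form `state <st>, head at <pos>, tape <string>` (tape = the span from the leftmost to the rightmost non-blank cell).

P | B[1]0000BB   read 1 → write B, move →, go to S
S | BB[0]000BB   read 0 → write 0, move ←, go to R
R | B[B]0000BB   read B → write 0, move ←, go to P
P | [B]00000BB   read B → write 1, move →, go to T
T | 1[0]0000BB   read 0 → write B, move ←, go to S
S | [1]B0000BB   read 1 → write 0, move →, go to S
S | 0[B]0000BB   read B → write 0, move →, go to R
R | 00[0]000BB   read 0 → write 1, move →, go to R
R | 001[0]00BB   read 0 → write 1, move →, go to R
R | 0011[0]0BB   read 0 → write 1, move →, go to R
R | 00111[0]BB   read 0 → write 1, move →, go to R
R | 001111[B]B   read B → write 0, move ←, go to P
P | 00111[1]0B   read 1 → write B, move →, go to S
S | 00111B[0]B   read 0 → write 0, move ←, go to R
R | 00111[B]0B   read B → write 0, move ←, go to P
P | 0011[1]00B   read 1 → write B, move →, go to S
S | 0011B[0]0B   read 0 → write 0, move ←, go to R
R | 0011[B]00B   read B → write 0, move ←, go to P
P | 001[1]000B   read 1 → write B, move →, go to S
S | 001B[0]00B   read 0 → write 0, move ←, go to R
R | 001[B]000B   read B → write 0, move ←, go to P
P | 00[1]0000B   read 1 → write B, move →, go to S
S | 00B[0]000B   read 0 → write 0, move ←, go to R
R | 00[B]0000B   read B → write 0, move ←, go to P
P | 0[0]00000B   read 0 → write 0, move →, go to Q
Q | 00[0]0000B   read 0 → write 1, move →, go to R
R | 001[0]000B   read 0 → write 1, move →, go to R
R | 0011[0]00B   read 0 → write 1, move →, go to R
R | 00111[0]0B   read 0 → write 1, move →, go to R
R | 001111[0]B   read 0 → write 1, move →, go to R
R | 0011111[B]   read B → write 0, move ←, go to P
P | 001111[1]0   read 1 → write B, move →, go to S
S | 001111B[0]   read 0 → write 0, move ←, go to R
R | 001111[B]0   read B → write 0, move ←, go to P
P | 00111[1]00   read 1 → write B, move →, go to S
S | 00111B[0]0
After 35 steps: state S, head at 5, tape 00111B00.

state S, head at 5, tape 00111B00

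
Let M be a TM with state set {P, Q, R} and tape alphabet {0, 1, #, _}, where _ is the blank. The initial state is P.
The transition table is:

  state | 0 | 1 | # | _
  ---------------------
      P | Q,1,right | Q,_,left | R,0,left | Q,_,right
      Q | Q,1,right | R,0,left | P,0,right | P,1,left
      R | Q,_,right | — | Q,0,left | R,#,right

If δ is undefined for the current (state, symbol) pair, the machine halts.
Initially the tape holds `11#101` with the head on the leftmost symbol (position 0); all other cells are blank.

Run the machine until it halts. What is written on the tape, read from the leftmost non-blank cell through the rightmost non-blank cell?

0110_101

state=P head=0 tape=__[1]1#101   (P,1)→(Q,_,left)
state=Q head=-1 tape=_[_]_1#101   (Q,_)→(P,1,left)
state=P head=-2 tape=[_]1_1#101   (P,_)→(Q,_,right)
state=Q head=-1 tape=_[1]_1#101   (Q,1)→(R,0,left)
state=R head=-2 tape=[_]0_1#101   (R,_)→(R,#,right)
state=R head=-1 tape=#[0]_1#101   (R,0)→(Q,_,right)
state=Q head=0 tape=#_[_]1#101   (Q,_)→(P,1,left)
state=P head=-1 tape=#[_]11#101   (P,_)→(Q,_,right)
state=Q head=0 tape=#_[1]1#101   (Q,1)→(R,0,left)
state=R head=-1 tape=#[_]01#101   (R,_)→(R,#,right)
state=R head=0 tape=##[0]1#101   (R,0)→(Q,_,right)
state=Q head=1 tape=##_[1]#101   (Q,1)→(R,0,left)
state=R head=0 tape=##[_]0#101   (R,_)→(R,#,right)
state=R head=1 tape=###[0]#101   (R,0)→(Q,_,right)
state=Q head=2 tape=###_[#]101   (Q,#)→(P,0,right)
state=P head=3 tape=###_0[1]01   (P,1)→(Q,_,left)
state=Q head=2 tape=###_[0]_01   (Q,0)→(Q,1,right)
state=Q head=3 tape=###_1[_]01   (Q,_)→(P,1,left)
state=P head=2 tape=###_[1]101   (P,1)→(Q,_,left)
state=Q head=1 tape=###[_]_101   (Q,_)→(P,1,left)
state=P head=0 tape=##[#]1_101   (P,#)→(R,0,left)
state=R head=-1 tape=#[#]01_101   (R,#)→(Q,0,left)
state=Q head=-2 tape=[#]001_101   (Q,#)→(P,0,right)
state=P head=-1 tape=0[0]01_101   (P,0)→(Q,1,right)
state=Q head=0 tape=01[0]1_101   (Q,0)→(Q,1,right)
state=Q head=1 tape=011[1]_101   (Q,1)→(R,0,left)
state=R head=0 tape=01[1]0_101
The non-blank tape span at halt is 0110_101.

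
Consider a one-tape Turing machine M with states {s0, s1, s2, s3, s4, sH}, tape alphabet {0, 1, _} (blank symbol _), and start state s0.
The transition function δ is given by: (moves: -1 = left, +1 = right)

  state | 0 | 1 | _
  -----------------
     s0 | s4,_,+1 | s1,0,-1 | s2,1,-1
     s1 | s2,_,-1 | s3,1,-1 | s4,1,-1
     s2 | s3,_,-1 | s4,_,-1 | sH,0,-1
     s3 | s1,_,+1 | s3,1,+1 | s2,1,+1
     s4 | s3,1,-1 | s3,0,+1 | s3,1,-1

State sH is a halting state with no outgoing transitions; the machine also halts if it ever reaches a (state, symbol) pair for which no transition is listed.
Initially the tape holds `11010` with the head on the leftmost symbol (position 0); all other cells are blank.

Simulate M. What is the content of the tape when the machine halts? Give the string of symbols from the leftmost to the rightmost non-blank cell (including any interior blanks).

state=s0 head=0 tape=___[1]1010_   (s0,1)→(s1,0,-1)
state=s1 head=-1 tape=__[_]01010_   (s1,_)→(s4,1,-1)
state=s4 head=-2 tape=_[_]101010_   (s4,_)→(s3,1,-1)
state=s3 head=-3 tape=[_]1101010_   (s3,_)→(s2,1,+1)
state=s2 head=-2 tape=1[1]101010_   (s2,1)→(s4,_,-1)
state=s4 head=-3 tape=[1]_101010_   (s4,1)→(s3,0,+1)
state=s3 head=-2 tape=0[_]101010_   (s3,_)→(s2,1,+1)
state=s2 head=-1 tape=01[1]01010_   (s2,1)→(s4,_,-1)
state=s4 head=-2 tape=0[1]_01010_   (s4,1)→(s3,0,+1)
state=s3 head=-1 tape=00[_]01010_   (s3,_)→(s2,1,+1)
state=s2 head=0 tape=001[0]1010_   (s2,0)→(s3,_,-1)
state=s3 head=-1 tape=00[1]_1010_   (s3,1)→(s3,1,+1)
state=s3 head=0 tape=001[_]1010_   (s3,_)→(s2,1,+1)
state=s2 head=1 tape=0011[1]010_   (s2,1)→(s4,_,-1)
state=s4 head=0 tape=001[1]_010_   (s4,1)→(s3,0,+1)
state=s3 head=1 tape=0010[_]010_   (s3,_)→(s2,1,+1)
state=s2 head=2 tape=00101[0]10_   (s2,0)→(s3,_,-1)
state=s3 head=1 tape=0010[1]_10_   (s3,1)→(s3,1,+1)
state=s3 head=2 tape=00101[_]10_   (s3,_)→(s2,1,+1)
state=s2 head=3 tape=001011[1]0_   (s2,1)→(s4,_,-1)
state=s4 head=2 tape=00101[1]_0_   (s4,1)→(s3,0,+1)
state=s3 head=3 tape=001010[_]0_   (s3,_)→(s2,1,+1)
state=s2 head=4 tape=0010101[0]_   (s2,0)→(s3,_,-1)
state=s3 head=3 tape=001010[1]__   (s3,1)→(s3,1,+1)
state=s3 head=4 tape=0010101[_]_   (s3,_)→(s2,1,+1)
state=s2 head=5 tape=00101011[_]   (s2,_)→(sH,0,-1)
state=sH head=4 tape=0010101[1]0
The non-blank tape span at halt is 001010110.

001010110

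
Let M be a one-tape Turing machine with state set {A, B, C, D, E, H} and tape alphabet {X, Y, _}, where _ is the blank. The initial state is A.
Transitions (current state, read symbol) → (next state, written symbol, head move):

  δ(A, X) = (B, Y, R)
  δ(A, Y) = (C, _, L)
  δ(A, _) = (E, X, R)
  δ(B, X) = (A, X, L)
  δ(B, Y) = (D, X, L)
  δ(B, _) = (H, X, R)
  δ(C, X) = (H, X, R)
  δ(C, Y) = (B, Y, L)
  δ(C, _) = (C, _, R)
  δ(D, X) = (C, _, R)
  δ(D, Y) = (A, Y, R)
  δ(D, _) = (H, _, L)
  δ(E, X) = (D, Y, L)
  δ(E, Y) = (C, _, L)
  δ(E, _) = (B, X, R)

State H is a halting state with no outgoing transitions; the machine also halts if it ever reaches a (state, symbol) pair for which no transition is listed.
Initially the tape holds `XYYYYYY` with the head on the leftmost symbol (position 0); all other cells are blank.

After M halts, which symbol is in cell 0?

A | [X]YYYYYY__   read X → write Y, move R, go to B
B | Y[Y]YYYYY__   read Y → write X, move L, go to D
D | [Y]XYYYYY__   read Y → write Y, move R, go to A
A | Y[X]YYYYY__   read X → write Y, move R, go to B
B | YY[Y]YYYY__   read Y → write X, move L, go to D
D | Y[Y]XYYYY__   read Y → write Y, move R, go to A
A | YY[X]YYYY__   read X → write Y, move R, go to B
B | YYY[Y]YYY__   read Y → write X, move L, go to D
D | YY[Y]XYYY__   read Y → write Y, move R, go to A
A | YYY[X]YYY__   read X → write Y, move R, go to B
B | YYYY[Y]YY__   read Y → write X, move L, go to D
D | YYY[Y]XYY__   read Y → write Y, move R, go to A
A | YYYY[X]YY__   read X → write Y, move R, go to B
B | YYYYY[Y]Y__   read Y → write X, move L, go to D
D | YYYY[Y]XY__   read Y → write Y, move R, go to A
A | YYYYY[X]Y__   read X → write Y, move R, go to B
B | YYYYYY[Y]__   read Y → write X, move L, go to D
D | YYYYY[Y]X__   read Y → write Y, move R, go to A
A | YYYYYY[X]__   read X → write Y, move R, go to B
B | YYYYYYY[_]_   read _ → write X, move R, go to H
H | YYYYYYYX[_]
Cell 0 holds Y when M halts.

Y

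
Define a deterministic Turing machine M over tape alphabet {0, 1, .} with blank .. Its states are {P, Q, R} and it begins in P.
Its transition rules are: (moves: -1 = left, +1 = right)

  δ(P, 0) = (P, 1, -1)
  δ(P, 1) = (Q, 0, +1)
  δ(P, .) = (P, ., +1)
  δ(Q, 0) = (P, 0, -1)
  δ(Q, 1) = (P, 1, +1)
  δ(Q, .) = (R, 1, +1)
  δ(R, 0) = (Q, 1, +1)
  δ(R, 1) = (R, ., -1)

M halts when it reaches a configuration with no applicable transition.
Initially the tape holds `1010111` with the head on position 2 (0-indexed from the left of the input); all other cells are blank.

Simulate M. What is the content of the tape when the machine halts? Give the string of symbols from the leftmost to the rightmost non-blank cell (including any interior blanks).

00010101

P | 10[1]0111..   read 1 → write 0, move +1, go to Q
Q | 100[0]111..   read 0 → write 0, move -1, go to P
P | 10[0]0111..   read 0 → write 1, move -1, go to P
P | 1[0]10111..   read 0 → write 1, move -1, go to P
P | [1]110111..   read 1 → write 0, move +1, go to Q
Q | 0[1]10111..   read 1 → write 1, move +1, go to P
P | 01[1]0111..   read 1 → write 0, move +1, go to Q
Q | 010[0]111..   read 0 → write 0, move -1, go to P
P | 01[0]0111..   read 0 → write 1, move -1, go to P
P | 0[1]10111..   read 1 → write 0, move +1, go to Q
Q | 00[1]0111..   read 1 → write 1, move +1, go to P
P | 001[0]111..   read 0 → write 1, move -1, go to P
P | 00[1]1111..   read 1 → write 0, move +1, go to Q
Q | 000[1]111..   read 1 → write 1, move +1, go to P
P | 0001[1]11..   read 1 → write 0, move +1, go to Q
Q | 00010[1]1..   read 1 → write 1, move +1, go to P
P | 000101[1]..   read 1 → write 0, move +1, go to Q
Q | 0001010[.].   read . → write 1, move +1, go to R
R | 00010101[.]
The non-blank tape span at halt is 00010101.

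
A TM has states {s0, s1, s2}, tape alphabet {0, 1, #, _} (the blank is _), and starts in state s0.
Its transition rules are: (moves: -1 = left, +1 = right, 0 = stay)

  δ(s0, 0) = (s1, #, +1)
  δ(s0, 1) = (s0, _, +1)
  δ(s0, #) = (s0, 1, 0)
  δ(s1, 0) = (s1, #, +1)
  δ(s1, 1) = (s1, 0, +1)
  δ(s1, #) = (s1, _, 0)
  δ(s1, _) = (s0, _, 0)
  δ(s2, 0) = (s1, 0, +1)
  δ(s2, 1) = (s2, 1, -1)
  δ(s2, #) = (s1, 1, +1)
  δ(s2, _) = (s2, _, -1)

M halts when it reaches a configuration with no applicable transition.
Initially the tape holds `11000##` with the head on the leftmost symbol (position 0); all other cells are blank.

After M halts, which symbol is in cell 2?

s0 | [1]1000##   read 1 → write _, move +1, go to s0
s0 | _[1]000##   read 1 → write _, move +1, go to s0
s0 | __[0]00##   read 0 → write #, move +1, go to s1
s1 | __#[0]0##   read 0 → write #, move +1, go to s1
s1 | __##[0]##   read 0 → write #, move +1, go to s1
s1 | __###[#]#   read # → write _, move 0, go to s1
s1 | __###[_]#   read _ → write _, move 0, go to s0
s0 | __###[_]#
Cell 2 holds # when M halts.

#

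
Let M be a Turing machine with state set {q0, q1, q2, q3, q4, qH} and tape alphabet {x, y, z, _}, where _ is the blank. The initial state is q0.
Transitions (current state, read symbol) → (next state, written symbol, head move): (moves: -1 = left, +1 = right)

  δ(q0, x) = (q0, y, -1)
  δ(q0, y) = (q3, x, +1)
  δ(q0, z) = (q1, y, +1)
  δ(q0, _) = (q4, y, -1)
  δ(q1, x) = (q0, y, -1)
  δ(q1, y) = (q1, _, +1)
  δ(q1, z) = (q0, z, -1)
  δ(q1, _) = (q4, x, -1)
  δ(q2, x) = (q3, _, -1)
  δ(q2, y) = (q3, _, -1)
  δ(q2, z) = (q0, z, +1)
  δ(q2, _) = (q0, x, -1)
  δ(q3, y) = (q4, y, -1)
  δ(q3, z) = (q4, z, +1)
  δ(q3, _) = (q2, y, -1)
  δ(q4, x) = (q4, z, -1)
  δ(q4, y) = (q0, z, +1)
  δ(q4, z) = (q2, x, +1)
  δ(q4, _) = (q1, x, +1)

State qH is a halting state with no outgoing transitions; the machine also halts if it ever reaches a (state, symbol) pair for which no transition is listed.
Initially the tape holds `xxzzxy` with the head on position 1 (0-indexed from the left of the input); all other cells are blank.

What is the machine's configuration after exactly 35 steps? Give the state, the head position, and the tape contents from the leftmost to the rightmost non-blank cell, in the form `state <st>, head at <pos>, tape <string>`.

state q4, head at -6, tape yyyzyzyzzxy

q0 | ______x[x]zzxy   read x → write y, move -1, go to q0
q0 | ______[x]yzzxy   read x → write y, move -1, go to q0
q0 | _____[_]yyzzxy   read _ → write y, move -1, go to q4
q4 | ____[_]yyyzzxy   read _ → write x, move +1, go to q1
q1 | ____x[y]yyzzxy   read y → write _, move +1, go to q1
q1 | ____x_[y]yzzxy   read y → write _, move +1, go to q1
q1 | ____x__[y]zzxy   read y → write _, move +1, go to q1
q1 | ____x___[z]zxy   read z → write z, move -1, go to q0
q0 | ____x__[_]zzxy   read _ → write y, move -1, go to q4
q4 | ____x_[_]yzzxy   read _ → write x, move +1, go to q1
q1 | ____x_x[y]zzxy   read y → write _, move +1, go to q1
q1 | ____x_x_[z]zxy   read z → write z, move -1, go to q0
q0 | ____x_x[_]zzxy   read _ → write y, move -1, go to q4
q4 | ____x_[x]yzzxy   read x → write z, move -1, go to q4
q4 | ____x[_]zyzzxy   read _ → write x, move +1, go to q1
q1 | ____xx[z]yzzxy   read z → write z, move -1, go to q0
q0 | ____x[x]zyzzxy   read x → write y, move -1, go to q0
q0 | ____[x]yzyzzxy   read x → write y, move -1, go to q0
q0 | ___[_]yyzyzzxy   read _ → write y, move -1, go to q4
q4 | __[_]yyyzyzzxy   read _ → write x, move +1, go to q1
q1 | __x[y]yyzyzzxy   read y → write _, move +1, go to q1
q1 | __x_[y]yzyzzxy   read y → write _, move +1, go to q1
q1 | __x__[y]zyzzxy   read y → write _, move +1, go to q1
q1 | __x___[z]yzzxy   read z → write z, move -1, go to q0
q0 | __x__[_]zyzzxy   read _ → write y, move -1, go to q4
q4 | __x_[_]yzyzzxy   read _ → write x, move +1, go to q1
q1 | __x_x[y]zyzzxy   read y → write _, move +1, go to q1
q1 | __x_x_[z]yzzxy   read z → write z, move -1, go to q0
q0 | __x_x[_]zyzzxy   read _ → write y, move -1, go to q4
q4 | __x_[x]yzyzzxy   read x → write z, move -1, go to q4
q4 | __x[_]zyzyzzxy   read _ → write x, move +1, go to q1
q1 | __xx[z]yzyzzxy   read z → write z, move -1, go to q0
q0 | __x[x]zyzyzzxy   read x → write y, move -1, go to q0
q0 | __[x]yzyzyzzxy   read x → write y, move -1, go to q0
q0 | _[_]yyzyzyzzxy   read _ → write y, move -1, go to q4
q4 | [_]yyyzyzyzzxy
After 35 steps: state q4, head at -6, tape yyyzyzyzzxy.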